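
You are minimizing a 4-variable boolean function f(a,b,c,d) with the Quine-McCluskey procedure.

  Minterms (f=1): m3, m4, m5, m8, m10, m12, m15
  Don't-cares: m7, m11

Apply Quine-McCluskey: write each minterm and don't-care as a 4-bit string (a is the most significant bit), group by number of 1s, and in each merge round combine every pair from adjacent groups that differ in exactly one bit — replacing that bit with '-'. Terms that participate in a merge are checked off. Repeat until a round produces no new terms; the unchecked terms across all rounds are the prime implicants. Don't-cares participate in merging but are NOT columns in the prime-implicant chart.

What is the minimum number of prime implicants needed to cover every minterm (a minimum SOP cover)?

4

Round 0: 0011✓ 0100✓ 0101✓ 0111✓ 1000✓ 1010✓ 1011✓ 1100✓ 1111✓
Round 1: -011✓ -100 -111✓ 0-11✓ 01-1 010- 1-00 1-11✓ 10-0 101-
Round 2: --11
PIs = {--11, -100, 01-1, 010-, 1-00, 10-0, 101-}
Coverage chart:
  m3: --11 ←essential
  m4: -100,010-
  m5: 01-1,010-
  m8: 1-00,10-0
  m10: 10-0,101-
  m12: -100,1-00
  m15: --11 ←essential
Essential: --11
Petrick residual → -100, 01-1, 10-0
Min cover (4 terms): cd + bc'd' + a'bd + ab'd'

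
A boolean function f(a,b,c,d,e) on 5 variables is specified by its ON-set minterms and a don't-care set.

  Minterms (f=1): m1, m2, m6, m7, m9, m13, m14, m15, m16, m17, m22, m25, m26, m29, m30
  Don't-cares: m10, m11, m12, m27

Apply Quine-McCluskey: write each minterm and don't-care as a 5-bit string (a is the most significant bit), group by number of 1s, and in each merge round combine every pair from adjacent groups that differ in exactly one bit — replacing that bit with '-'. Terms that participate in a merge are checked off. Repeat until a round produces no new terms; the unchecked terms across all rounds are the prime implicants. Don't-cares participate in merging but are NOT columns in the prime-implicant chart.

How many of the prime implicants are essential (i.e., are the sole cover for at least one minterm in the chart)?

6

[col 0] 00001*, 00010*, 00110*, 00111*, 01001*, 01010*, 01011*, 01100*, 01101*, 01110*, 01111*, 10000*, 10001*, 10110*, 11001*, 11010*, 11011*, 11101*, 11110*
[col 1] -0001*, -0110*, -1001*, -1010*, -1011*, -1101*, -1110*, 0-001*, 0-010*, 0-110*, 0-111*, 00-10*, 0011-*, 01-01*, 01-10*, 01-11*, 010-1*, 0101-*, 011-0*, 011-1*, 0110-*, 0111-*, 1-001*, 1-110*, 1000-, 11-01*, 11-10*, 110-1*, 1101-*
[col 2] --001, --110, -1-01, -1-10, -10-1, -101-, 0--10, 0-11-, 01--1, 01-1-, 011--
Prime implicants: --001, --110, -1-01, -1-10, -10-1, -101-, 0--10, 0-11-, 01--1, 01-1-, 011--, 1000-
PI chart (minterm → PIs covering it):
  1 | --001  (sole → essential)
  2 | 0--10  (sole → essential)
  6 | --110,0--10,0-11-
  7 | 0-11-  (sole → essential)
  9 | --001,-1-01,-10-1,01--1
  13 | -1-01,01--1,011--
  14 | --110,-1-10,0--10,0-11-,01-1-,011--
  15 | 0-11-,01--1,01-1-,011--
  16 | 1000-  (sole → essential)
  17 | --001,1000-
  22 | --110  (sole → essential)
  25 | --001,-1-01,-10-1
  26 | -1-10,-101-
  29 | -1-01  (sole → essential)
  30 | --110,-1-10
Essential prime implicants: --001, --110, -1-01, 0--10, 0-11-, 1000-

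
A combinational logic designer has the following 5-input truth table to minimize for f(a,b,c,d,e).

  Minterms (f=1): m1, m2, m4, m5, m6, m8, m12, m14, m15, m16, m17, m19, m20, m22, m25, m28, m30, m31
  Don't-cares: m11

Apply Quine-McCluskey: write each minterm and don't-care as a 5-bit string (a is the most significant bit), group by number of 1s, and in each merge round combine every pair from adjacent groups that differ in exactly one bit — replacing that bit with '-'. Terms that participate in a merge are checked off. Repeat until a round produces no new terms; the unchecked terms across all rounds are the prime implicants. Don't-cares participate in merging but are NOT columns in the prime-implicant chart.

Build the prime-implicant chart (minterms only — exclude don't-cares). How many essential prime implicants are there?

size-2^0 implicants → 00001(✓)  00010(✓)  00100(✓)  00101(✓)  00110(✓)  01000(✓)  01011(✓)  01100(✓)  01110(✓)  01111(✓)  10000(✓)  10001(✓)  10011(✓)  10100(✓)  10110(✓)  11001(✓)  11100(✓)  11110(✓)  11111(✓)
size-2^1 implicants → -0001  -0100(✓)  -0110(✓)  -1100(✓)  -1110(✓)  -1111(✓)  0-100(✓)  0-110(✓)  00-01  00-10  001-0(✓)  0010-  01-00  01-11  011-0(✓)  0111-(✓)  1-001  1-100(✓)  1-110(✓)  10-00  100-1  1000-  101-0(✓)  111-0(✓)  1111-(✓)
size-2^2 implicants → --100(✓)  --110(✓)  -01-0(✓)  -11-0(✓)  -111-  0-1-0(✓)  1-1-0(✓)
size-2^3 implicants → --1-0
Unchecked terms (primes): --1-0, -0001, -111-, 00-01, 00-10, 0010-, 01-00, 01-11, 1-001, 10-00, 100-1, 1000-
Minterm coverage:
  m1 ⊆ -0001,00-01
  m2 ⊆ 00-10 [E]
  m4 ⊆ --1-0,0010-
  m5 ⊆ 00-01,0010-
  m6 ⊆ --1-0,00-10
  m8 ⊆ 01-00 [E]
  m12 ⊆ --1-0,01-00
  m14 ⊆ --1-0,-111-
  m15 ⊆ -111-,01-11
  m16 ⊆ 10-00,1000-
  m17 ⊆ -0001,1-001,100-1,1000-
  m19 ⊆ 100-1 [E]
  m20 ⊆ --1-0,10-00
  m22 ⊆ --1-0 [E]
  m25 ⊆ 1-001 [E]
  m28 ⊆ --1-0 [E]
  m30 ⊆ --1-0,-111-
  m31 ⊆ -111- [E]
E = {--1-0, -111-, 00-10, 01-00, 1-001, 100-1}

6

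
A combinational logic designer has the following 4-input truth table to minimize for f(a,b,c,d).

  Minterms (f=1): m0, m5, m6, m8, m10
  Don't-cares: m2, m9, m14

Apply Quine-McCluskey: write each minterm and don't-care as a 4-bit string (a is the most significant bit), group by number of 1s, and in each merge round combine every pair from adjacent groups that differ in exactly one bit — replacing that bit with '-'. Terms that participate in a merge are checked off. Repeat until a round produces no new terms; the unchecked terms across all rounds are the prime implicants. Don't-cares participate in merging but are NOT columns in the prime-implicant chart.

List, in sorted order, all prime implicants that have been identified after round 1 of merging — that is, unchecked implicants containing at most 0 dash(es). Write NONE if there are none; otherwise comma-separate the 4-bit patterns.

0101

size-2^0 implicants → 0000(✓)  0010(✓)  0101  0110(✓)  1000(✓)  1001(✓)  1010(✓)  1110(✓)
size-2^1 implicants → -000(✓)  -010(✓)  -110(✓)  0-10(✓)  00-0(✓)  1-10(✓)  10-0(✓)  100-
size-2^2 implicants → --10  -0-0
Unchecked terms (primes): --10, -0-0, 0101, 100-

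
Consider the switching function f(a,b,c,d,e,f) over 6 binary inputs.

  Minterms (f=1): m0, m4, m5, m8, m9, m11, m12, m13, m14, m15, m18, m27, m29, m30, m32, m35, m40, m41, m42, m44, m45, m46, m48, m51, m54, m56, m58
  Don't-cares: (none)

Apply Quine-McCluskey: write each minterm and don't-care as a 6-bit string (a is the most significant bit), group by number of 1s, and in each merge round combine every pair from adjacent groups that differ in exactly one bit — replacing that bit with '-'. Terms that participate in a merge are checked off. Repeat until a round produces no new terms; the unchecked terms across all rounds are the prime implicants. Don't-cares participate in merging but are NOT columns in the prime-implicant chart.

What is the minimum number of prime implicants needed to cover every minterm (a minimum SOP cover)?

13

[col 0] 000000*, 000100*, 000101*, 001000*, 001001*, 001011*, 001100*, 001101*, 001110*, 001111*, 010010, 011011*, 011101*, 011110*, 100000*, 100011*, 101000*, 101001*, 101010*, 101100*, 101101*, 101110*, 110000*, 110011*, 110110, 111000*, 111010*
[col 1] -00000*, -01000*, -01001*, -01100*, -01101*, -01110*, 0-1011, 0-1101, 0-1110, 00-000*, 00-100*, 00-101*, 000-00*, 00010-*, 001-00*, 001-01*, 001-11*, 0010-1*, 00100-*, 0011-0*, 0011-1*, 00110-*, 00111-*, 1-0000*, 1-0011, 1-1000*, 1-1010*, 10-000*, 101-00*, 101-01*, 101-10*, 1010-0*, 10100-*, 1011-0*, 10110-*, 11-000*, 1110-0*
[col 2] -0-000, -01-00*, -01-01*, -0100-*, -011-0, -0110-*, 00--00, 00-10-, 001--1, 001-0-*, 0011--, 1--000, 1-10-0, 101--0, 101-0-*
[col 3] -01-0-
Prime implicants: -0-000, -01-0-, -011-0, 0-1011, 0-1101, 0-1110, 00--00, 00-10-, 001--1, 0011--, 010010, 1--000, 1-0011, 1-10-0, 101--0, 110110
PI chart (minterm → PIs covering it):
  0 | -0-000,00--00
  4 | 00--00,00-10-
  5 | 00-10-  (sole → essential)
  8 | -0-000,-01-0-,00--00
  9 | -01-0-,001--1
  11 | 0-1011,001--1
  12 | -01-0-,-011-0,00--00,00-10-,0011--
  13 | -01-0-,0-1101,00-10-,001--1,0011--
  14 | -011-0,0-1110,0011--
  15 | 001--1,0011--
  18 | 010010  (sole → essential)
  27 | 0-1011  (sole → essential)
  29 | 0-1101  (sole → essential)
  30 | 0-1110  (sole → essential)
  32 | -0-000,1--000
  35 | 1-0011  (sole → essential)
  40 | -0-000,-01-0-,1--000,1-10-0,101--0
  41 | -01-0-  (sole → essential)
  42 | 1-10-0,101--0
  44 | -01-0-,-011-0,101--0
  45 | -01-0-  (sole → essential)
  46 | -011-0,101--0
  48 | 1--000  (sole → essential)
  51 | 1-0011  (sole → essential)
  54 | 110110  (sole → essential)
  56 | 1--000,1-10-0
  58 | 1-10-0  (sole → essential)
Essential prime implicants: -01-0-, 0-1011, 0-1101, 0-1110, 00-10-, 010010, 1--000, 1-0011, 1-10-0, 110110
Petrick residual → -0-000, -011-0, 001--1
Minimum SOP uses 13 PIs: b'd'e'f' + b'ce' + b'cdf' + a'cd'ef + a'cde'f + a'cdef' + a'b'de' + a'b'cf + a'bc'd'ef' + ad'e'f' + ac'd'ef + acd'f' + abc'def'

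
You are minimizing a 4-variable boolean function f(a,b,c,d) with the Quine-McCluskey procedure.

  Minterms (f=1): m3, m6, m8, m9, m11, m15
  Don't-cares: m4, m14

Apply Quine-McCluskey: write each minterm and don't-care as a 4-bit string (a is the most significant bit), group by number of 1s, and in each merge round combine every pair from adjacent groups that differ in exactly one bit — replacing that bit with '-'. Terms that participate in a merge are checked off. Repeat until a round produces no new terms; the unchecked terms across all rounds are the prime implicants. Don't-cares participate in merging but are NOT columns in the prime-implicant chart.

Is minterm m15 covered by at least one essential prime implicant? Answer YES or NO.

Round 0: 0011✓ 0100✓ 0110✓ 1000✓ 1001✓ 1011✓ 1110✓ 1111✓
Round 1: -011 -110 01-0 1-11 10-1 100- 111-
PIs = {-011, -110, 01-0, 1-11, 10-1, 100-, 111-}
Coverage chart:
  m3: -011 ←essential
  m6: -110,01-0
  m8: 100- ←essential
  m9: 10-1,100-
  m11: -011,1-11,10-1
  m15: 1-11,111-
Essential: -011, 100-

NO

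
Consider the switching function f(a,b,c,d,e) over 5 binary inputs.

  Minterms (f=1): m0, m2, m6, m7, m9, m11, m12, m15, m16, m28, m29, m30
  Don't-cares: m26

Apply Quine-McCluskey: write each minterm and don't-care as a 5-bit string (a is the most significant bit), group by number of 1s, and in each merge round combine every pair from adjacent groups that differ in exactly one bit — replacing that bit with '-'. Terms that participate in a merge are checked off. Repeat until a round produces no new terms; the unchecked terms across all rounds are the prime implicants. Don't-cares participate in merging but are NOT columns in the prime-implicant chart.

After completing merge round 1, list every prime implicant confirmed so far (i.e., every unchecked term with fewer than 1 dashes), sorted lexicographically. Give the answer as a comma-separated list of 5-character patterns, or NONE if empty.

NONE

Round 0: 00000✓ 00010✓ 00110✓ 00111✓ 01001✓ 01011✓ 01100✓ 01111✓ 10000✓ 11010✓ 11100✓ 11101✓ 11110✓
Round 1: -0000 -1100 0-111 00-10 000-0 0011- 01-11 010-1 11-10 111-0 1110-
PIs = {-0000, -1100, 0-111, 00-10, 000-0, 0011-, 01-11, 010-1, 11-10, 111-0, 1110-}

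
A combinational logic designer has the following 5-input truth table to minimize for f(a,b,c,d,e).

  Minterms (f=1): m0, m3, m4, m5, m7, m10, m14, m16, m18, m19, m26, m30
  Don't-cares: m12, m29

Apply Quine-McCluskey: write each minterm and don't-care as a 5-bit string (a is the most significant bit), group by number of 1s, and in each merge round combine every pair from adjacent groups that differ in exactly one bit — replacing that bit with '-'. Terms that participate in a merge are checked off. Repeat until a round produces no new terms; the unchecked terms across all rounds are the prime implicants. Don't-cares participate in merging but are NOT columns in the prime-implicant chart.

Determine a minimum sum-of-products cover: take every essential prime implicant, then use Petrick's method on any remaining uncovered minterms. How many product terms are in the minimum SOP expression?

size-2^0 implicants → 00000(✓)  00011(✓)  00100(✓)  00101(✓)  00111(✓)  01010(✓)  01100(✓)  01110(✓)  10000(✓)  10010(✓)  10011(✓)  11010(✓)  11101  11110(✓)
size-2^1 implicants → -0000  -0011  -1010(✓)  -1110(✓)  0-100  00-00  00-11  001-1  0010-  01-10(✓)  011-0  1-010  100-0  1001-  11-10(✓)
size-2^2 implicants → -1-10
Unchecked terms (primes): -0000, -0011, -1-10, 0-100, 00-00, 00-11, 001-1, 0010-, 011-0, 1-010, 100-0, 1001-, 11101
Minterm coverage:
  m0 ⊆ -0000,00-00
  m3 ⊆ -0011,00-11
  m4 ⊆ 0-100,00-00,0010-
  m5 ⊆ 001-1,0010-
  m7 ⊆ 00-11,001-1
  m10 ⊆ -1-10 [E]
  m14 ⊆ -1-10,011-0
  m16 ⊆ -0000,100-0
  m18 ⊆ 1-010,100-0,1001-
  m19 ⊆ -0011,1001-
  m26 ⊆ -1-10,1-010
  m30 ⊆ -1-10 [E]
E = {-1-10}
Petrick residual → -0000, 00-11, 0010-, 1001-
Cover = b'c'd'e' + bde' + a'b'de + a'b'cd' + ab'c'd  |cover|=5

5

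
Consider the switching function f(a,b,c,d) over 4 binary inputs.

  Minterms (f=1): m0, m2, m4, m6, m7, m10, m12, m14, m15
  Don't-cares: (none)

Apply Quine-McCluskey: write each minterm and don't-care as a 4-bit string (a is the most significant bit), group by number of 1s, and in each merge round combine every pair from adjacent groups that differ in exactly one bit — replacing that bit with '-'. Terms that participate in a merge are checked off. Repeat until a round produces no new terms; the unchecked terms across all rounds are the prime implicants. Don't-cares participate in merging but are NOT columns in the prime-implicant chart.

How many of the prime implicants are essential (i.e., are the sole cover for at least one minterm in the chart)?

4

Round 0: 0000✓ 0010✓ 0100✓ 0110✓ 0111✓ 1010✓ 1100✓ 1110✓ 1111✓
Round 1: -010✓ -100✓ -110✓ -111✓ 0-00✓ 0-10✓ 00-0✓ 01-0✓ 011-✓ 1-10✓ 11-0✓ 111-✓
Round 2: --10 -1-0 -11- 0--0
PIs = {--10, -1-0, -11-, 0--0}
Coverage chart:
  m0: 0--0 ←essential
  m2: --10,0--0
  m4: -1-0,0--0
  m6: --10,-1-0,-11-,0--0
  m7: -11- ←essential
  m10: --10 ←essential
  m12: -1-0 ←essential
  m14: --10,-1-0,-11-
  m15: -11- ←essential
Essential: --10, -1-0, -11-, 0--0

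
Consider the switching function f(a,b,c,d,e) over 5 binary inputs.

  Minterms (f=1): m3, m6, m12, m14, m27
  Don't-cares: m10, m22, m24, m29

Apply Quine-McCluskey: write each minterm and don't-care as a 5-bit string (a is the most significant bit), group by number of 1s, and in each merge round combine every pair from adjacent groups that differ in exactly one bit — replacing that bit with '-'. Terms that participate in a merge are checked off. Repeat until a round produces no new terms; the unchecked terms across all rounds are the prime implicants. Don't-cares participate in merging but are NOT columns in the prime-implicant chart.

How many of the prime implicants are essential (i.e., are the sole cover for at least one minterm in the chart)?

[col 0] 00011, 00110*, 01010*, 01100*, 01110*, 10110*, 11000, 11011, 11101
[col 1] -0110, 0-110, 01-10, 011-0
Prime implicants: -0110, 0-110, 00011, 01-10, 011-0, 11000, 11011, 11101
PI chart (minterm → PIs covering it):
  3 | 00011  (sole → essential)
  6 | -0110,0-110
  12 | 011-0  (sole → essential)
  14 | 0-110,01-10,011-0
  27 | 11011  (sole → essential)
Essential prime implicants: 00011, 011-0, 11011

3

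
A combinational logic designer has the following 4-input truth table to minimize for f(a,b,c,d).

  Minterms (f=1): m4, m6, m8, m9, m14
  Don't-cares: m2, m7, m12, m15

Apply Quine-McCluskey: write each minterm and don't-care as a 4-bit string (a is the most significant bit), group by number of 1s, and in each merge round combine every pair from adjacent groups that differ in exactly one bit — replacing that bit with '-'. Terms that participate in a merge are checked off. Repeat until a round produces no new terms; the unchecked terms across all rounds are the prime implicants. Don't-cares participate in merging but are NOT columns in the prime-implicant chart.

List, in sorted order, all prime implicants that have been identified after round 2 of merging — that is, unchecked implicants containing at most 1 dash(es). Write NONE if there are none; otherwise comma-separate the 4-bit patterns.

Round 0: 0010✓ 0100✓ 0110✓ 0111✓ 1000✓ 1001✓ 1100✓ 1110✓ 1111✓
Round 1: -100✓ -110✓ -111✓ 0-10 01-0✓ 011-✓ 1-00 100- 11-0✓ 111-✓
Round 2: -1-0 -11-
PIs = {-1-0, -11-, 0-10, 1-00, 100-}

0-10, 1-00, 100-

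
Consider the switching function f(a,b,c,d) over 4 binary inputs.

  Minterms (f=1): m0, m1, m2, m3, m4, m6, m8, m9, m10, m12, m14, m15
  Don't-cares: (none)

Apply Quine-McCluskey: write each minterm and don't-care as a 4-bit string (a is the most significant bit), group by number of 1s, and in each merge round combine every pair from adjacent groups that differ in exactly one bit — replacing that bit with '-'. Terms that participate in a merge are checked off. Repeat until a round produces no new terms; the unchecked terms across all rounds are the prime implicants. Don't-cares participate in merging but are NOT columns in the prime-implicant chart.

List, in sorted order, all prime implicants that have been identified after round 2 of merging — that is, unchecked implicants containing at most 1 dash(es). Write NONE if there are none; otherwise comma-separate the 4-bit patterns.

[col 0] 0000*, 0001*, 0010*, 0011*, 0100*, 0110*, 1000*, 1001*, 1010*, 1100*, 1110*, 1111*
[col 1] -000*, -001*, -010*, -100*, -110*, 0-00*, 0-10*, 00-0*, 00-1*, 000-*, 001-*, 01-0*, 1-00*, 1-10*, 10-0*, 100-*, 11-0*, 111-
[col 2] --00*, --10*, -0-0*, -00-, -1-0*, 0--0*, 00--, 1--0*
[col 3] ---0
Prime implicants: ---0, -00-, 00--, 111-

111-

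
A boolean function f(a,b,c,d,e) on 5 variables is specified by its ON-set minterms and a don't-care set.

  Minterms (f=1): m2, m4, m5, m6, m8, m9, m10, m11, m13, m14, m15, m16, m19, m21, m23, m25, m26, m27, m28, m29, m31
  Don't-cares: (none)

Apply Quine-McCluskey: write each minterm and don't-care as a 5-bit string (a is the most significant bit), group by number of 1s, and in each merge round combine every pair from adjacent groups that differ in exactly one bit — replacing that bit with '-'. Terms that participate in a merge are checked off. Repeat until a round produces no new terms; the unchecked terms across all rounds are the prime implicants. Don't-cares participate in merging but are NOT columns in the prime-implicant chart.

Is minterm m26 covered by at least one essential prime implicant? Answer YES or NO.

YES

[col 0] 00010*, 00100*, 00101*, 00110*, 01000*, 01001*, 01010*, 01011*, 01101*, 01110*, 01111*, 10000, 10011*, 10101*, 10111*, 11001*, 11010*, 11011*, 11100*, 11101*, 11111*
[col 1] -0101*, -1001*, -1010*, -1011*, -1101*, -1111*, 0-010*, 0-101*, 0-110*, 00-10*, 001-0, 0010-, 01-01*, 01-10*, 01-11*, 010-0*, 010-1*, 0100-*, 0101-*, 011-1*, 0111-*, 1-011*, 1-101*, 1-111*, 10-11*, 101-1*, 11-01*, 11-11*, 110-1*, 1101-*, 111-1*, 1110-
[col 2] --101, -1-01*, -1-11*, -10-1*, -101-, -11-1*, 0--10, 01--1*, 01-1-, 010--, 1--11, 1-1-1, 11--1*
[col 3] -1--1
Prime implicants: --101, -1--1, -101-, 0--10, 001-0, 0010-, 01-1-, 010--, 1--11, 1-1-1, 10000, 1110-
PI chart (minterm → PIs covering it):
  2 | 0--10  (sole → essential)
  4 | 001-0,0010-
  5 | --101,0010-
  6 | 0--10,001-0
  8 | 010--  (sole → essential)
  9 | -1--1,010--
  10 | -101-,0--10,01-1-,010--
  11 | -1--1,-101-,01-1-,010--
  13 | --101,-1--1
  14 | 0--10,01-1-
  15 | -1--1,01-1-
  16 | 10000  (sole → essential)
  19 | 1--11  (sole → essential)
  21 | --101,1-1-1
  23 | 1--11,1-1-1
  25 | -1--1  (sole → essential)
  26 | -101-  (sole → essential)
  27 | -1--1,-101-,1--11
  28 | 1110-  (sole → essential)
  29 | --101,-1--1,1-1-1,1110-
  31 | -1--1,1--11,1-1-1
Essential prime implicants: -1--1, -101-, 0--10, 010--, 1--11, 10000, 1110-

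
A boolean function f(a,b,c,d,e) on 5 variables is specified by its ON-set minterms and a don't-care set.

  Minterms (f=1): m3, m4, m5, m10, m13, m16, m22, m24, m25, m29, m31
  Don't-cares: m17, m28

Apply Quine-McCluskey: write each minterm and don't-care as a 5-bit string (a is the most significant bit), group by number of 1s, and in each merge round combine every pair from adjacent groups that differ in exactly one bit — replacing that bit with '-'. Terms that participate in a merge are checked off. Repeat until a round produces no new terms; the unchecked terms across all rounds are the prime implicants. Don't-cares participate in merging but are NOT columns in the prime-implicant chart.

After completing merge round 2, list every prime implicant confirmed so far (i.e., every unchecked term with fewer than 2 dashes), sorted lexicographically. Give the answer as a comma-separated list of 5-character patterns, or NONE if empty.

-1101, 0-101, 00011, 0010-, 01010, 10110, 111-1

size-2^0 implicants → 00011  00100(✓)  00101(✓)  01010  01101(✓)  10000(✓)  10001(✓)  10110  11000(✓)  11001(✓)  11100(✓)  11101(✓)  11111(✓)
size-2^1 implicants → -1101  0-101  0010-  1-000(✓)  1-001(✓)  1000-(✓)  11-00(✓)  11-01(✓)  1100-(✓)  111-1  1110-(✓)
size-2^2 implicants → 1-00-  11-0-
Unchecked terms (primes): -1101, 0-101, 00011, 0010-, 01010, 1-00-, 10110, 11-0-, 111-1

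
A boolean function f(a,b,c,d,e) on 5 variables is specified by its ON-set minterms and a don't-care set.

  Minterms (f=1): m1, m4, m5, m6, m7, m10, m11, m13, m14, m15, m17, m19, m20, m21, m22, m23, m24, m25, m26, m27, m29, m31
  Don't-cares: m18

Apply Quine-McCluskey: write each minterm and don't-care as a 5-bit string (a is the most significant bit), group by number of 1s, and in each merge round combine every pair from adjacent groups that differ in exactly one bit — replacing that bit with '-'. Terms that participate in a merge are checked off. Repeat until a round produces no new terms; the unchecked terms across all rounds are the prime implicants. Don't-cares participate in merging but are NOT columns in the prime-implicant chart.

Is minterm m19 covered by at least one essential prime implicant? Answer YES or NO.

NO

[col 0] 00001*, 00100*, 00101*, 00110*, 00111*, 01010*, 01011*, 01101*, 01110*, 01111*, 10001*, 10010*, 10011*, 10100*, 10101*, 10110*, 10111*, 11000*, 11001*, 11010*, 11011*, 11101*, 11111*
[col 1] -0001*, -0100*, -0101*, -0110*, -0111*, -1010*, -1011*, -1101*, -1111*, 0-101*, 0-110*, 0-111*, 00-01*, 001-0*, 001-1*, 0010-*, 0011-*, 01-10*, 01-11*, 0101-*, 011-1*, 0111-*, 1-001*, 1-010*, 1-011*, 1-101*, 1-111*, 10-01*, 10-10*, 10-11*, 100-1*, 1001-*, 101-0*, 101-1*, 1010-*, 1011-*, 11-01*, 11-11*, 110-0*, 110-1*, 1100-*, 1101-*, 111-1*
[col 2] --101*, --111*, -0-01, -01-0*, -01-1*, -010-*, -011-*, -1-11, -101-, -11-1*, 0-1-1*, 0-11-, 001--*, 01-1-, 1--01*, 1--11*, 1-0-1*, 1-01-, 1-1-1*, 10--1*, 10-1-, 101--*, 11--1*, 110--
[col 3] --1-1, -01--, 1---1
Prime implicants: --1-1, -0-01, -01--, -1-11, -101-, 0-11-, 01-1-, 1---1, 1-01-, 10-1-, 110--
PI chart (minterm → PIs covering it):
  1 | -0-01  (sole → essential)
  4 | -01--  (sole → essential)
  5 | --1-1,-0-01,-01--
  6 | -01--,0-11-
  7 | --1-1,-01--,0-11-
  10 | -101-,01-1-
  11 | -1-11,-101-,01-1-
  13 | --1-1  (sole → essential)
  14 | 0-11-,01-1-
  15 | --1-1,-1-11,0-11-,01-1-
  17 | -0-01,1---1
  19 | 1---1,1-01-,10-1-
  20 | -01--  (sole → essential)
  21 | --1-1,-0-01,-01--,1---1
  22 | -01--,10-1-
  23 | --1-1,-01--,1---1,10-1-
  24 | 110--  (sole → essential)
  25 | 1---1,110--
  26 | -101-,1-01-,110--
  27 | -1-11,-101-,1---1,1-01-,110--
  29 | --1-1,1---1
  31 | --1-1,-1-11,1---1
Essential prime implicants: --1-1, -0-01, -01--, 110--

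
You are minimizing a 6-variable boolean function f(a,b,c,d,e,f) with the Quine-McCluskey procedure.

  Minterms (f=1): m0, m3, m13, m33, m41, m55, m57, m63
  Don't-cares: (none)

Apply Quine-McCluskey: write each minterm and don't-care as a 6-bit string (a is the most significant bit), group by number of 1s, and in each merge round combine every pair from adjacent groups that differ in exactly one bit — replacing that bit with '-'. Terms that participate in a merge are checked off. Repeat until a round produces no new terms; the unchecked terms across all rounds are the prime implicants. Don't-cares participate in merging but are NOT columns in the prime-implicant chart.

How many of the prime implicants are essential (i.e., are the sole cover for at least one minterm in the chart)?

Round 0: 000000 000011 001101 100001✓ 101001✓ 110111✓ 111001✓ 111111✓
Round 1: 1-1001 10-001 11-111
PIs = {000000, 000011, 001101, 1-1001, 10-001, 11-111}
Coverage chart:
  m0: 000000 ←essential
  m3: 000011 ←essential
  m13: 001101 ←essential
  m33: 10-001 ←essential
  m41: 1-1001,10-001
  m55: 11-111 ←essential
  m57: 1-1001 ←essential
  m63: 11-111 ←essential
Essential: 000000, 000011, 001101, 1-1001, 10-001, 11-111

6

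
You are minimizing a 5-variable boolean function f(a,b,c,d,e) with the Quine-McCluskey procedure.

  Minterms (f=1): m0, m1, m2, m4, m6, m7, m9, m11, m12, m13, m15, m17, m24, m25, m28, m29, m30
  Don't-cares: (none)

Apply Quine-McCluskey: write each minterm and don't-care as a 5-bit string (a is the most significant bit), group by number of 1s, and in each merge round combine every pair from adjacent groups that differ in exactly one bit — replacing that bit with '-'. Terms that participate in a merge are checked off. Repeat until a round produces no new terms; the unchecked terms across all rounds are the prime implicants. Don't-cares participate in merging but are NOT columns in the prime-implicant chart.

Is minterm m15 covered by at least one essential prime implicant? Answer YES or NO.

YES

[col 0] 00000*, 00001*, 00010*, 00100*, 00110*, 00111*, 01001*, 01011*, 01100*, 01101*, 01111*, 10001*, 11000*, 11001*, 11100*, 11101*, 11110*
[col 1] -0001*, -1001*, -1100*, -1101*, 0-001*, 0-100, 0-111, 00-00*, 00-10*, 000-0*, 0000-, 001-0*, 0011-, 01-01*, 01-11*, 010-1*, 011-1*, 0110-*, 1-001*, 11-00*, 11-01*, 1100-*, 111-0, 1110-*
[col 2] --001, -1-01, -110-, 00--0, 01--1, 11-0-
Prime implicants: --001, -1-01, -110-, 0-100, 0-111, 00--0, 0000-, 0011-, 01--1, 11-0-, 111-0
PI chart (minterm → PIs covering it):
  0 | 00--0,0000-
  1 | --001,0000-
  2 | 00--0  (sole → essential)
  4 | 0-100,00--0
  6 | 00--0,0011-
  7 | 0-111,0011-
  9 | --001,-1-01,01--1
  11 | 01--1  (sole → essential)
  12 | -110-,0-100
  13 | -1-01,-110-,01--1
  15 | 0-111,01--1
  17 | --001  (sole → essential)
  24 | 11-0-  (sole → essential)
  25 | --001,-1-01,11-0-
  28 | -110-,11-0-,111-0
  29 | -1-01,-110-,11-0-
  30 | 111-0  (sole → essential)
Essential prime implicants: --001, 00--0, 01--1, 11-0-, 111-0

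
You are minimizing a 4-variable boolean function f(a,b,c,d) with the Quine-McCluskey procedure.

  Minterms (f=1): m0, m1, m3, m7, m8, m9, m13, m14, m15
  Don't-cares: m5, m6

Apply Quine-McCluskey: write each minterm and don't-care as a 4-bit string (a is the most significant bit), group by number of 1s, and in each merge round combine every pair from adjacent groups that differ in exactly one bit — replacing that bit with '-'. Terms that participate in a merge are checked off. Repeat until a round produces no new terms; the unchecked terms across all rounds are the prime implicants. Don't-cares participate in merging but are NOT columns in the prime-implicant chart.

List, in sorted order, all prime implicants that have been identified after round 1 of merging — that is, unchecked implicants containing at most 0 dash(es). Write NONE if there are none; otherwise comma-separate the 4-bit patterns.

NONE

[col 0] 0000*, 0001*, 0011*, 0101*, 0110*, 0111*, 1000*, 1001*, 1101*, 1110*, 1111*
[col 1] -000*, -001*, -101*, -110*, -111*, 0-01*, 0-11*, 00-1*, 000-*, 01-1*, 011-*, 1-01*, 100-*, 11-1*, 111-*
[col 2] --01, -00-, -1-1, -11-, 0--1
Prime implicants: --01, -00-, -1-1, -11-, 0--1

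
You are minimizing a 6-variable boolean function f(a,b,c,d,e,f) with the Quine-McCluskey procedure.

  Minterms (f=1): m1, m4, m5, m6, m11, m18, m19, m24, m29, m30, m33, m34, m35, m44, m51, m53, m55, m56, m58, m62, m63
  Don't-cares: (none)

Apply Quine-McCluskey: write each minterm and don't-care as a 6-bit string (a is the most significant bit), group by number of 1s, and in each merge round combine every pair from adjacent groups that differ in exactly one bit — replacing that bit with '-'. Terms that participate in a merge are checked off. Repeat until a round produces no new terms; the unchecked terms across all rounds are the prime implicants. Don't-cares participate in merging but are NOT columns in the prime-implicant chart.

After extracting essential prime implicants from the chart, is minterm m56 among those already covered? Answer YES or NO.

[col 0] 000001*, 000100*, 000101*, 000110*, 001011, 010010*, 010011*, 011000*, 011101, 011110*, 100001*, 100010*, 100011*, 101100, 110011*, 110101*, 110111*, 111000*, 111010*, 111110*, 111111*
[col 1] -00001, -10011, -11000, -11110, 000-01, 0001-0, 00010-, 01001-, 1-0011, 1000-1, 10001-, 11-111, 110-11, 1101-1, 111-10, 1110-0, 11111-
Prime implicants: -00001, -10011, -11000, -11110, 000-01, 0001-0, 00010-, 001011, 01001-, 011101, 1-0011, 1000-1, 10001-, 101100, 11-111, 110-11, 1101-1, 111-10, 1110-0, 11111-
PI chart (minterm → PIs covering it):
  1 | -00001,000-01
  4 | 0001-0,00010-
  5 | 000-01,00010-
  6 | 0001-0  (sole → essential)
  11 | 001011  (sole → essential)
  18 | 01001-  (sole → essential)
  19 | -10011,01001-
  24 | -11000  (sole → essential)
  29 | 011101  (sole → essential)
  30 | -11110  (sole → essential)
  33 | -00001,1000-1
  34 | 10001-  (sole → essential)
  35 | 1-0011,1000-1,10001-
  44 | 101100  (sole → essential)
  51 | -10011,1-0011,110-11
  53 | 1101-1  (sole → essential)
  55 | 11-111,110-11,1101-1
  56 | -11000,1110-0
  58 | 111-10,1110-0
  62 | -11110,111-10,11111-
  63 | 11-111,11111-
Essential prime implicants: -11000, -11110, 0001-0, 001011, 01001-, 011101, 10001-, 101100, 1101-1

YES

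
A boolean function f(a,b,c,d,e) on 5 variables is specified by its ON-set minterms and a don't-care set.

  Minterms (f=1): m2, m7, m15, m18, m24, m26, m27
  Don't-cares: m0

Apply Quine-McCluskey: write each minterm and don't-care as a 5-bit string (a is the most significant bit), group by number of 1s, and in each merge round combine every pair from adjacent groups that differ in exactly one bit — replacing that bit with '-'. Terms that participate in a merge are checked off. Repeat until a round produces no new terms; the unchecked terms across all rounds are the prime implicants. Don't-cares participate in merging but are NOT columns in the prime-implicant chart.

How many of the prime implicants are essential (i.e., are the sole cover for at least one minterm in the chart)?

[col 0] 00000*, 00010*, 00111*, 01111*, 10010*, 11000*, 11010*, 11011*
[col 1] -0010, 0-111, 000-0, 1-010, 110-0, 1101-
Prime implicants: -0010, 0-111, 000-0, 1-010, 110-0, 1101-
PI chart (minterm → PIs covering it):
  2 | -0010,000-0
  7 | 0-111  (sole → essential)
  15 | 0-111  (sole → essential)
  18 | -0010,1-010
  24 | 110-0  (sole → essential)
  26 | 1-010,110-0,1101-
  27 | 1101-  (sole → essential)
Essential prime implicants: 0-111, 110-0, 1101-

3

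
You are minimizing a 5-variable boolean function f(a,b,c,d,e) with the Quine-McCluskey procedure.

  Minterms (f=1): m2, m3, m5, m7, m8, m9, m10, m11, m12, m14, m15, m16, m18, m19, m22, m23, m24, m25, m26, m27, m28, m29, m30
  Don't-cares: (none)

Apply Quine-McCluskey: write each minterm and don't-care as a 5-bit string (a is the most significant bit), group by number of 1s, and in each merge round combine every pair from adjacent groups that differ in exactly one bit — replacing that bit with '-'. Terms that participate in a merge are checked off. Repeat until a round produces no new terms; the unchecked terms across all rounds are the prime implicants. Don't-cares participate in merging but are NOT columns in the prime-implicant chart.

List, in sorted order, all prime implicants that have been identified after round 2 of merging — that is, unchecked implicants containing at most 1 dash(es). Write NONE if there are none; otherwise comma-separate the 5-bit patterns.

001-1

[col 0] 00010*, 00011*, 00101*, 00111*, 01000*, 01001*, 01010*, 01011*, 01100*, 01110*, 01111*, 10000*, 10010*, 10011*, 10110*, 10111*, 11000*, 11001*, 11010*, 11011*, 11100*, 11101*, 11110*
[col 1] -0010*, -0011*, -0111*, -1000*, -1001*, -1010*, -1011*, -1100*, -1110*, 0-010*, 0-011*, 0-111*, 00-11*, 0001-*, 001-1, 01-00*, 01-10*, 01-11*, 010-0*, 010-1*, 0100-*, 0101-*, 011-0*, 0111-*, 1-000*, 1-010*, 1-011*, 1-110*, 10-10*, 10-11*, 100-0*, 1001-*, 1011-*, 11-00*, 11-01*, 11-10*, 110-0*, 110-1*, 1100-*, 1101-*, 111-0*, 1110-*
[col 2] --010*, --011*, -0-11, -001-*, -1-00*, -1-10*, -10-0*, -10-1*, -100-*, -101-*, -11-0*, 0--11, 0-01-*, 01--0*, 01-1-, 010--*, 1--10, 1-0-0, 1-01-*, 10-1-, 11--0*, 11-0-, 110--*
[col 3] --01-, -1--0, -10--
Prime implicants: --01-, -0-11, -1--0, -10--, 0--11, 001-1, 01-1-, 1--10, 1-0-0, 10-1-, 11-0-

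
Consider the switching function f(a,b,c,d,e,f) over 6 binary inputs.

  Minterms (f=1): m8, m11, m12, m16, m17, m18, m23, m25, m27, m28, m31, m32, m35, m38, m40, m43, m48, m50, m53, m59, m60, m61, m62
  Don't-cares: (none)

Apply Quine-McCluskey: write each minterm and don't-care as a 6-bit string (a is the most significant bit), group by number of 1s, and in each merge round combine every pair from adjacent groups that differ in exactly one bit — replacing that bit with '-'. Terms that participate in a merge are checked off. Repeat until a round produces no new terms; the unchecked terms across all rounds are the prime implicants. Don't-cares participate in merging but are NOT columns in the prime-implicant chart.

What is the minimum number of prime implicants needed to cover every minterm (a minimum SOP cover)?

11

size-2^0 implicants → 001000(✓)  001011(✓)  001100(✓)  010000(✓)  010001(✓)  010010(✓)  010111(✓)  011001(✓)  011011(✓)  011100(✓)  011111(✓)  100000(✓)  100011(✓)  100110  101000(✓)  101011(✓)  110000(✓)  110010(✓)  110101(✓)  111011(✓)  111100(✓)  111101(✓)  111110(✓)
size-2^1 implicants → -01000  -01011(✓)  -10000(✓)  -10010(✓)  -11011(✓)  -11100  0-1011(✓)  0-1100  001-00  01-001  01-111  0100-0(✓)  01000-  011-11  0110-1  1-0000  1-1011(✓)  10-000  10-011  11-101  1100-0(✓)  1111-0  11110-
size-2^2 implicants → --1011  -100-0
Unchecked terms (primes): --1011, -01000, -100-0, -11100, 0-1100, 001-00, 01-001, 01-111, 01000-, 011-11, 0110-1, 1-0000, 10-000, 10-011, 100110, 11-101, 1111-0, 11110-
Minterm coverage:
  m8 ⊆ -01000,001-00
  m11 ⊆ --1011 [E]
  m12 ⊆ 0-1100,001-00
  m16 ⊆ -100-0,01000-
  m17 ⊆ 01-001,01000-
  m18 ⊆ -100-0 [E]
  m23 ⊆ 01-111 [E]
  m25 ⊆ 01-001,0110-1
  m27 ⊆ --1011,011-11,0110-1
  m28 ⊆ -11100,0-1100
  m31 ⊆ 01-111,011-11
  m32 ⊆ 1-0000,10-000
  m35 ⊆ 10-011 [E]
  m38 ⊆ 100110 [E]
  m40 ⊆ -01000,10-000
  m43 ⊆ --1011,10-011
  m48 ⊆ -100-0,1-0000
  m50 ⊆ -100-0 [E]
  m53 ⊆ 11-101 [E]
  m59 ⊆ --1011 [E]
  m60 ⊆ -11100,1111-0,11110-
  m61 ⊆ 11-101,11110-
  m62 ⊆ 1111-0 [E]
E = {--1011, -100-0, 01-111, 10-011, 100110, 11-101, 1111-0}
Petrick residual → -01000, 0-1100, 01-001, 1-0000
Cover = cd'ef + b'cd'e'f' + bc'd'f' + a'cde'f' + a'bd'e'f + a'bdef + ac'd'e'f' + ab'd'ef + ab'c'def' + abde'f + abcdf'  |cover|=11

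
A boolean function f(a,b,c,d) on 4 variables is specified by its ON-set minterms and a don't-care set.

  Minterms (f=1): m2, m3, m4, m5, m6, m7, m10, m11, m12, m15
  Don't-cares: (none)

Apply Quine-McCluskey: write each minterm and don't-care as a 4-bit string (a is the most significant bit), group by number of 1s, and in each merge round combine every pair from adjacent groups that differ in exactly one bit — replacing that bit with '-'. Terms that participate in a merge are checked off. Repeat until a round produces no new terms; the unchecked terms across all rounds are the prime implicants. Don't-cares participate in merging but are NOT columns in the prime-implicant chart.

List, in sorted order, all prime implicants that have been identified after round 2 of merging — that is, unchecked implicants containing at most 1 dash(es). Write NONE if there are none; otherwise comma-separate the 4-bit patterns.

size-2^0 implicants → 0010(✓)  0011(✓)  0100(✓)  0101(✓)  0110(✓)  0111(✓)  1010(✓)  1011(✓)  1100(✓)  1111(✓)
size-2^1 implicants → -010(✓)  -011(✓)  -100  -111(✓)  0-10(✓)  0-11(✓)  001-(✓)  01-0(✓)  01-1(✓)  010-(✓)  011-(✓)  1-11(✓)  101-(✓)
size-2^2 implicants → --11  -01-  0-1-  01--
Unchecked terms (primes): --11, -01-, -100, 0-1-, 01--

-100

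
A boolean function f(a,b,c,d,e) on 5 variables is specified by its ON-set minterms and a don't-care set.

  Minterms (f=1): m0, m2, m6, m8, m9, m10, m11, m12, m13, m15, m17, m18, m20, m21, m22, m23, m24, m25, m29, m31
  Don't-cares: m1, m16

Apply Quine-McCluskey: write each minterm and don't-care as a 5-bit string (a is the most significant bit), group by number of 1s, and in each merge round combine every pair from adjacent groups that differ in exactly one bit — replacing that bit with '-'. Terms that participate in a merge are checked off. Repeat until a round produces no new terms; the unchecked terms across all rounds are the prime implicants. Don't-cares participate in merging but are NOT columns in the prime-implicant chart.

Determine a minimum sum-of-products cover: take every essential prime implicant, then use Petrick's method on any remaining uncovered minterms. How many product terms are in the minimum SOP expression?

size-2^0 implicants → 00000(✓)  00001(✓)  00010(✓)  00110(✓)  01000(✓)  01001(✓)  01010(✓)  01011(✓)  01100(✓)  01101(✓)  01111(✓)  10000(✓)  10001(✓)  10010(✓)  10100(✓)  10101(✓)  10110(✓)  10111(✓)  11000(✓)  11001(✓)  11101(✓)  11111(✓)
size-2^1 implicants → -0000(✓)  -0001(✓)  -0010(✓)  -0110(✓)  -1000(✓)  -1001(✓)  -1101(✓)  -1111(✓)  0-000(✓)  0-001(✓)  0-010(✓)  00-10(✓)  000-0(✓)  0000-(✓)  01-00(✓)  01-01(✓)  01-11(✓)  010-0(✓)  010-1(✓)  0100-(✓)  0101-(✓)  011-1(✓)  0110-(✓)  1-000(✓)  1-001(✓)  1-101(✓)  1-111(✓)  10-00(✓)  10-01(✓)  10-10(✓)  100-0(✓)  1000-(✓)  101-0(✓)  101-1(✓)  1010-(✓)  1011-(✓)  11-01(✓)  1100-(✓)  111-1(✓)
size-2^2 implicants → --000(✓)  --001(✓)  -0-10  -00-0  -000-(✓)  -1-01  -100-(✓)  -11-1  0-0-0  0-00-(✓)  01--1  01-0-  010--  1--01  1-00-(✓)  1-1-1  10--0  10-0-  101--
size-2^3 implicants → --00-
Unchecked terms (primes): --00-, -0-10, -00-0, -1-01, -11-1, 0-0-0, 01--1, 01-0-, 010--, 1--01, 1-1-1, 10--0, 10-0-, 101--
Minterm coverage:
  m0 ⊆ --00-,-00-0,0-0-0
  m2 ⊆ -0-10,-00-0,0-0-0
  m6 ⊆ -0-10 [E]
  m8 ⊆ --00-,0-0-0,01-0-,010--
  m9 ⊆ --00-,-1-01,01--1,01-0-,010--
  m10 ⊆ 0-0-0,010--
  m11 ⊆ 01--1,010--
  m12 ⊆ 01-0- [E]
  m13 ⊆ -1-01,-11-1,01--1,01-0-
  m15 ⊆ -11-1,01--1
  m17 ⊆ --00-,1--01,10-0-
  m18 ⊆ -0-10,-00-0,10--0
  m20 ⊆ 10--0,10-0-,101--
  m21 ⊆ 1--01,1-1-1,10-0-,101--
  m22 ⊆ -0-10,10--0,101--
  m23 ⊆ 1-1-1,101--
  m24 ⊆ --00- [E]
  m25 ⊆ --00-,-1-01,1--01
  m29 ⊆ -1-01,-11-1,1--01,1-1-1
  m31 ⊆ -11-1,1-1-1
E = {--00-, -0-10, 01-0-}
Petrick residual → -11-1, 010--, 101--
Cover = c'd' + b'de' + bce + a'bd' + a'bc' + ab'c  |cover|=6

6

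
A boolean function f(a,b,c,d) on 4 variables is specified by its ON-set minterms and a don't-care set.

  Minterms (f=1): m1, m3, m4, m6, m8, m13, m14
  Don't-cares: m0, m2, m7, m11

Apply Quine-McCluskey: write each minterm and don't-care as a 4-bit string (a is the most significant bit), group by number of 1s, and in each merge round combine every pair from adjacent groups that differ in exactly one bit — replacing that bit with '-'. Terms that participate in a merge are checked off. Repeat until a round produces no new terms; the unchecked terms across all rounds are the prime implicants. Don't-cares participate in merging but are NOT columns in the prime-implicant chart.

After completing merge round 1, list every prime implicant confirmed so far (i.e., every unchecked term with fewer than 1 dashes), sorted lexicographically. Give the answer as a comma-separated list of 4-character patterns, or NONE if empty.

1101

Round 0: 0000✓ 0001✓ 0010✓ 0011✓ 0100✓ 0110✓ 0111✓ 1000✓ 1011✓ 1101 1110✓
Round 1: -000 -011 -110 0-00✓ 0-10✓ 0-11✓ 00-0✓ 00-1✓ 000-✓ 001-✓ 01-0✓ 011-✓
Round 2: 0--0 0-1- 00--
PIs = {-000, -011, -110, 0--0, 0-1-, 00--, 1101}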